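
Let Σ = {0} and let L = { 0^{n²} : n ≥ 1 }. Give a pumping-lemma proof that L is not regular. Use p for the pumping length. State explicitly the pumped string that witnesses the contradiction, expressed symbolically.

Assume L is regular. Let p be the pumping length given by the pumping lemma.
Take w = 0^{p²} ∈ L with |w| = p² ≥ p.
Write w = xyz as guaranteed by the lemma, with |xy| ≤ p and y is nonempty.
Then y = 0^k for some k with 1 ≤ k ≤ p.
Pump with i = 2: xy^2z = 0^{p²+k}. Since 1 ≤ k ≤ p, p² < p²+k ≤ p²+p < (p+1)², so p²+k lies strictly between consecutive squares and is not a perfect square. So xy^2z ∉ L.
This is a contradiction; hence L is not regular.

0^{p²+k}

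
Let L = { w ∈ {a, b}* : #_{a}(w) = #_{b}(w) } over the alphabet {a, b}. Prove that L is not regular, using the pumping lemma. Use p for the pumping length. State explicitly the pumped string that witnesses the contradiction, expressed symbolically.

Assume L is regular. Let p be the pumping length given by the pumping lemma.
Choose w = a^p b^p ∈ L with |w| = 2p ≥ p.
By the pumping lemma, w = xyz with |xy| ≤ p and |y| ≥ 1.
Since the first p symbols of w are all a's and |xy| ≤ p, y lies entirely in the leading a-block: y = a^k for some k with 1 ≤ k ≤ p.
Pump with i = 2: xy^2z = a^{p+k} b^p has p+k occurrences of a but only p of b. Since k ≥ 1 the counts differ, so xy^2z ∉ L.
Contradiction. Therefore L is not regular.

a^{p+k} b^p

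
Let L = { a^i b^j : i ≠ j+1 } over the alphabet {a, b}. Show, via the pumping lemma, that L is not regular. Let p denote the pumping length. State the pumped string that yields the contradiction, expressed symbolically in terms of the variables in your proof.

a^{p+p!} b^{p+p!-1}

Suppose for contradiction that L is regular, and let p be the pumping length.
Choose w = a^p b^{p+p!-1}. Since p ≠ (p+p!-1)+1 = p+p!, w ∈ L; and |w| ≥ p.
The pumping lemma gives a decomposition w = xyz where |xy| ≤ p and |y| > 0.
Because |xy| ≤ p and w begins with p copies of a, we have y = a^k with 1 ≤ k ≤ p.
Since 1 ≤ k ≤ p, k divides p!; set t = 1 + p!/k. Then xy^t z has p + (p!/k)·k = p + p! copies of a. Now the a-count is p+p! and (b-count)+1 = (p+p!-1)+1 = p+p!, so i ≠ j+1 fails. So xy^t z = a^{p+p!} b^{p+p!-1} ∉ L.
This contradicts the pumping lemma, so L is not regular.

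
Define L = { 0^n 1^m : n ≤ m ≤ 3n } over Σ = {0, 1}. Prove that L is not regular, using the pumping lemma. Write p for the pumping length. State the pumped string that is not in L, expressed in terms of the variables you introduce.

0^{p+k} 1^p

Suppose for contradiction that L is regular, and let p be the pumping length.
Take w = 0^p 1^p ∈ L (since p ≤ p ≤ 3p), with |w| = 2p ≥ p.
By the pumping lemma, w = xyz with |xy| ≤ p and |y| > 0.
Because |xy| ≤ p and w begins with p copies of 0, we have y = 0^k with 1 ≤ k ≤ p.
Pump with i = 2: xy^2z = 0^{p+k} 1^p. Now n = p+k > p = m, so the condition n ≤ m fails. Thus xy^2z ∉ L.
This is a contradiction; hence L is not regular.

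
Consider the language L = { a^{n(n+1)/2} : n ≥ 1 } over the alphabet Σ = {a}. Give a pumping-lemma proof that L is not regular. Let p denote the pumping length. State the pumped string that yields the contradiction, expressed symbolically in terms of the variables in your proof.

a^{p(p+1)/2+k}

Assume L is regular; let p be its pumping constant.
Take w = a^{p(p+1)/2} ∈ L with |w| = p(p+1)/2 ≥ p.
The pumping lemma gives a decomposition w = xyz where |xy| ≤ p and |y| ≥ 1.
Then y = a^k for some k with 1 ≤ k ≤ p.
Pump with i = 2: xy^2z = a^{p(p+1)/2+k}. Since 1 ≤ k ≤ p, p(p+1)/2 < p(p+1)/2+k ≤ p(p+1)/2+p < (p+1)(p+2)/2, so p(p+1)/2+k is strictly between consecutive triangular numbers. So xy^2z ∉ L.
Contradiction. Therefore L is not regular.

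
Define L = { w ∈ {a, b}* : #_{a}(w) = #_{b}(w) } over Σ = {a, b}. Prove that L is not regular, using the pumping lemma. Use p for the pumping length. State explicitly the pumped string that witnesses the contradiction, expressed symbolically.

Assume L is regular. Let p be the pumping length given by the pumping lemma.
Choose w = a^p b^p ∈ L with |w| = 2p ≥ p.
Write w = xyz as guaranteed by the lemma, with |xy| ≤ p and |y| ≥ 1.
The first p characters of w are a's, so xy (and hence y) consists only of a's. Write y = a^k, 1 ≤ k ≤ p.
Pump with i = 2: xy^2z = a^{p+k} b^p has p+k occurrences of a but only p of b. Since k ≥ 1 the counts differ, so xy^2z ∉ L.
Contradiction. Therefore L is not regular.

a^{p+k} b^p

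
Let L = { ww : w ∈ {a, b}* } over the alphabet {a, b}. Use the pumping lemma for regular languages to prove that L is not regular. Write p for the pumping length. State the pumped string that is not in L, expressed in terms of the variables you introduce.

a^{p+k} b^p a^p b^p

Assume L is regular. Let p be the pumping length given by the pumping lemma.
Take w = a^p b^p a^p b^p = uu where u = a^pb^p; then w ∈ L and |w| = 4p ≥ p.
By the pumping lemma, w = xyz with |xy| ≤ p and y is nonempty.
The first p characters of w are a's, so xy (and hence y) consists only of a's. Write y = a^k, 1 ≤ k ≤ p.
Pump with i = 2: xy^2z = a^{p+k} b^p a^p b^p, of length 4p+k. Suppose this equals vv. The string starts with a and ends with b, so v does too; thus the boundary between the two copies of v is a b→a transition. There is exactly one such transition, at position 2p+k, so |v| = 2p+k and |vv| = 4p+2k ≠ 4p+k since k ≥ 1. So xy^2z ∉ L.
This is a contradiction; hence L is not regular.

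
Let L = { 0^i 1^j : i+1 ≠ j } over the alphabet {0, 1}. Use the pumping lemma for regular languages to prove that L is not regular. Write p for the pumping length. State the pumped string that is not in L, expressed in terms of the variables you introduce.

Toward a contradiction, assume L is regular with pumping length p.
Choose w = 0^p 1^{p+p!+1}. Since p ≠ (p+p!+1)-1 = p+p!, w ∈ L; and |w| ≥ p.
Write w = xyz as guaranteed by the lemma, with |xy| ≤ p and |y| ≥ 1.
Since the first p symbols of w are all 0's and |xy| ≤ p, y lies entirely in the leading 0-block: y = 0^k for some k with 1 ≤ k ≤ p.
Since 1 ≤ k ≤ p, k divides p!; set t = 1 + p!/k. Then xy^t z has p + (p!/k)·k = p + p! copies of 0. Now the 0-count is p+p! and (1-count)-1 = (p+p!+1)-1 = p+p!, so i+1 ≠ j fails. So xy^t z = 0^{p+p!} 1^{p+p!+1} ∉ L.
This contradicts the pumping lemma, so L is not regular.

0^{p+p!} 1^{p+p!+1}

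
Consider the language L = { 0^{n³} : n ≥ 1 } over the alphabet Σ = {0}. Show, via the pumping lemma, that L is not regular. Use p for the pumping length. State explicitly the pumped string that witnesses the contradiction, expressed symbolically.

0^{p³+k}

Toward a contradiction, assume L is regular with pumping length p.
Take w = 0^{p³} ∈ L with |w| = p³ ≥ p.
The pumping lemma gives a decomposition w = xyz where |xy| ≤ p and |y| ≥ 1.
Then y = 0^k for some k with 1 ≤ k ≤ p.
Pump with i = 2: xy^2z = 0^{p³+k}. Since 1 ≤ k ≤ p, p³ < p³+k ≤ p³+p < p³+3p²+3p+1 = (p+1)³, so p³+k is not a perfect cube. So xy^2z ∉ L.
This is a contradiction; hence L is not regular.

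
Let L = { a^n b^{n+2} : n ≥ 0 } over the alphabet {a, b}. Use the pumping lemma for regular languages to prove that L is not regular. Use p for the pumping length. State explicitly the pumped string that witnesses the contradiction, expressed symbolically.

Suppose for contradiction that L is regular, and let p be the pumping length.
Take w = a^p b^{p+2}. Then w ∈ L and |w| = 2p+2 ≥ p.
By the pumping lemma, w = xyz with |xy| ≤ p and |y| ≥ 1.
The first p characters of w are a's, so xy (and hence y) consists only of a's. Write y = a^k, 1 ≤ k ≤ p.
Pump with i = 2: xy^2z = a^{p+k} b^{p+2}. For this to lie in L we would need p+2 = (p+k)+2, which forces k = 0. But k ≥ 1, so xy^2z ∉ L.
This contradicts the pumping lemma, so L is not regular.

a^{p+k} b^{p+2}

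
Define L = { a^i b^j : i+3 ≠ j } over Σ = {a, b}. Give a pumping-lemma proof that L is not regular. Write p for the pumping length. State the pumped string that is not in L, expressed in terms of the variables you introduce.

Suppose for contradiction that L is regular, and let p be the pumping length.
Choose w = a^p b^{p+p!+3}. Since p ≠ (p+p!+3)-3 = p+p!, w ∈ L; and |w| ≥ p.
Write w = xyz as guaranteed by the lemma, with |xy| ≤ p and |y| > 0.
Because |xy| ≤ p and w begins with p copies of a, we have y = a^k with 1 ≤ k ≤ p.
Since 1 ≤ k ≤ p, k divides p!; set t = 1 + p!/k. Then xy^t z has p + (p!/k)·k = p + p! copies of a. Now the a-count is p+p! and (b-count)-3 = (p+p!+3)-3 = p+p!, so i+3 ≠ j fails. So xy^t z = a^{p+p!} b^{p+p!+3} ∉ L.
This is a contradiction; hence L is not regular.

a^{p+p!} b^{p+p!+3}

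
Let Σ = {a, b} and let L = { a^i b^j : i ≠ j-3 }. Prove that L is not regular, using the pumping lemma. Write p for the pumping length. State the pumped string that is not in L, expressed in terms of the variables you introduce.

a^{p+p!} b^{p+p!+3}

Assume L is regular. Let p be the pumping length given by the pumping lemma.
Choose w = a^p b^{p+p!+3}. Since p ≠ (p+p!+3)-3 = p+p!, w ∈ L; and |w| ≥ p.
By the pumping lemma, w = xyz with |xy| ≤ p and |y| ≥ 1.
Because |xy| ≤ p and w begins with p copies of a, we have y = a^k with 1 ≤ k ≤ p.
Since 1 ≤ k ≤ p, k divides p!; set t = 1 + p!/k. Then xy^t z has p + (p!/k)·k = p + p! copies of a. Now the a-count is p+p! and (b-count)-3 = (p+p!+3)-3 = p+p!, so i ≠ j-3 fails. So xy^t z = a^{p+p!} b^{p+p!+3} ∉ L.
Contradiction. Therefore L is not regular.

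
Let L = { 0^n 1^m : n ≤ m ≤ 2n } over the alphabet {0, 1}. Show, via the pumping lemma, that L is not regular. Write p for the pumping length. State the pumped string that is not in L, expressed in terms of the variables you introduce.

0^{p+k} 1^p

Suppose for contradiction that L is regular, and let p be the pumping length.
Take w = 0^p 1^p ∈ L (since p ≤ p ≤ 2p), with |w| = 2p ≥ p.
The pumping lemma gives a decomposition w = xyz where |xy| ≤ p and |y| ≥ 1.
Because |xy| ≤ p and w begins with p copies of 0, we have y = 0^k with 1 ≤ k ≤ p.
Pump with i = 2: xy^2z = 0^{p+k} 1^p. Now n = p+k > p = m, so the condition n ≤ m fails. Thus xy^2z ∉ L.
Contradiction. Therefore L is not regular.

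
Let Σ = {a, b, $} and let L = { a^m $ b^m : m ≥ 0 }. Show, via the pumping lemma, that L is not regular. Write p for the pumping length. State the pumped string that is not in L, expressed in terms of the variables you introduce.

Assume L is regular; let p be its pumping constant.
Take w = a^p $ b^p ∈ L with |w| = 2p+1 ≥ p.
Write w = xyz as guaranteed by the lemma, with |xy| ≤ p and |y| ≥ 1.
The first p characters of w are a's, so xy (and hence y) consists only of a's. Write y = a^k, 1 ≤ k ≤ p.
Pump with i = 2: xy^2z = a^{p+k} $ b^p, which would require p+k = p. But k ≥ 1, so xy^2z ∉ L.
Contradiction. Therefore L is not regular.

a^{p+k} $ b^p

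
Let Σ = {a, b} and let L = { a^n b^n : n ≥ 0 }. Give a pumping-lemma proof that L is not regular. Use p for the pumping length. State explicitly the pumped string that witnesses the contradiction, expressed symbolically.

a^{p+k} b^p

Suppose for contradiction that L is regular, and let p be the pumping length.
Take w = a^p b^p. Then w ∈ L and |w| = 2p ≥ p.
The pumping lemma gives a decomposition w = xyz where |xy| ≤ p and y is nonempty.
Since the first p symbols of w are all a's and |xy| ≤ p, y lies entirely in the leading a-block: y = a^k for some k with 1 ≤ k ≤ p.
Pump with i = 2: xy^2z = a^{p+k} b^p. For this to lie in L we would need p = p+k, which forces k = 0. But k ≥ 1, so xy^2z ∉ L.
This is a contradiction; hence L is not regular.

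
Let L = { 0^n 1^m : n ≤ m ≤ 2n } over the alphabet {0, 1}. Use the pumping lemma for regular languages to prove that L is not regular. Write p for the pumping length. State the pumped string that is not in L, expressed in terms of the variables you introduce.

Assume L is regular; let p be its pumping constant.
Take w = 0^p 1^p ∈ L (since p ≤ p ≤ 2p), with |w| = 2p ≥ p.
By the pumping lemma, w = xyz with |xy| ≤ p and |y| > 0.
Since the first p symbols of w are all 0's and |xy| ≤ p, y lies entirely in the leading 0-block: y = 0^k for some k with 1 ≤ k ≤ p.
Pump with i = 2: xy^2z = 0^{p+k} 1^p. Now n = p+k > p = m, so the condition n ≤ m fails. Thus xy^2z ∉ L.
This contradicts the pumping lemma, so L is not regular.

0^{p+k} 1^p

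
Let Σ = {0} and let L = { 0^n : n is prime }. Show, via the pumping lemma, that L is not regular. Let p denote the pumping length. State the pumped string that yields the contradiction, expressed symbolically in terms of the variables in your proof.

0^{q(1+k)}

Suppose for contradiction that L is regular, and let p be the pumping length.
Let q be a prime with q ≥ p+2 (infinitely many primes exist), and take w = 0^q ∈ L with |w| = q ≥ p.
The pumping lemma gives a decomposition w = xyz where |xy| ≤ p and |y| ≥ 1.
Then y = 0^k for some k with 1 ≤ k ≤ p.
Since 1 ≤ k ≤ p, |xz| = q-k. Pump with i = q+1: |xy^{q+1}z| = (q-k)+(q+1)k = q+qk = q(1+k), which is composite (both factors ≥ 2). So xy^{q+1}z = 0^{q(1+k)} ∉ L.
This is a contradiction; hence L is not regular.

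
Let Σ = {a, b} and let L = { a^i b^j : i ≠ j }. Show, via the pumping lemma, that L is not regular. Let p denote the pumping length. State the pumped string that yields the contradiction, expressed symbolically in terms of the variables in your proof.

a^{p+p!} b^{p+p!}

Assume L is regular; let p be its pumping constant.
Choose w = a^p b^{p+p!}. Since p ≠ p+p!, w ∈ L; and |w| ≥ p.
By the pumping lemma, w = xyz with |xy| ≤ p and y is nonempty.
The first p characters of w are a's, so xy (and hence y) consists only of a's. Write y = a^k, 1 ≤ k ≤ p.
Since 1 ≤ k ≤ p, k divides p!; set t = 1 + p!/k. Then xy^t z has p + (p!/k)·k = p + p! copies of a. Now the a-count equals the b-count, so i ≠ j fails. So xy^t z = a^{p+p!} b^{p+p!} ∉ L.
This is a contradiction; hence L is not regular.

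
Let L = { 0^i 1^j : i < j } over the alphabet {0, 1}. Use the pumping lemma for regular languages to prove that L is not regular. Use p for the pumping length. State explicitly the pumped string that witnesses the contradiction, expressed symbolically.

Toward a contradiction, assume L is regular with pumping length p.
Choose w = 0^p 1^{p+1} ∈ L, with |w| = 2p+1 ≥ p.
By the pumping lemma, w = xyz with |xy| ≤ p and |y| > 0.
Since the first p symbols of w are all 0's and |xy| ≤ p, y lies entirely in the leading 0-block: y = 0^k for some k with 1 ≤ k ≤ p.
Consider xy^2z = 0^{p+k} 1^{p+1}. Since k ≥ 1, the 0-count p+k is at least p+1, so i < j fails; thus xy^2z ∉ L.
Contradiction. Therefore L is not regular.

0^{p+k} 1^{p+1}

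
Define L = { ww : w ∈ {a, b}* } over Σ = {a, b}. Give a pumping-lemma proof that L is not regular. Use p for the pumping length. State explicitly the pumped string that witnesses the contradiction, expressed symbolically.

a^{p+k} b^p a^p b^p

Suppose for contradiction that L is regular, and let p be the pumping length.
Take w = a^p b^p a^p b^p = uu where u = a^pb^p; then w ∈ L and |w| = 4p ≥ p.
By the pumping lemma, w = xyz with |xy| ≤ p and |y| ≥ 1.
Since the first p symbols of w are all a's and |xy| ≤ p, y lies entirely in the leading a-block: y = a^k for some k with 1 ≤ k ≤ p.
Pump with i = 2: xy^2z = a^{p+k} b^p a^p b^p, of length 4p+k. Suppose this equals vv. The string starts with a and ends with b, so v does too; thus the boundary between the two copies of v is a b→a transition. There is exactly one such transition, at position 2p+k, so |v| = 2p+k and |vv| = 4p+2k ≠ 4p+k since k ≥ 1. So xy^2z ∉ L.
This contradicts the pumping lemma, so L is not regular.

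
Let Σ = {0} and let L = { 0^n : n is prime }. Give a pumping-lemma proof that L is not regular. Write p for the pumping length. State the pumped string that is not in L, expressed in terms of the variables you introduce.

Toward a contradiction, assume L is regular with pumping length p.
Let q be a prime with q ≥ p+2 (infinitely many primes exist), and take w = 0^q ∈ L with |w| = q ≥ p.
Write w = xyz as guaranteed by the lemma, with |xy| ≤ p and y is nonempty.
Then y = 0^k for some k with 1 ≤ k ≤ p.
Since 1 ≤ k ≤ p, |xz| = q-k. Pump with i = q+1: |xy^{q+1}z| = (q-k)+(q+1)k = q+qk = q(1+k), which is composite (both factors ≥ 2). So xy^{q+1}z = 0^{q(1+k)} ∉ L.
This contradicts the pumping lemma, so L is not regular.

0^{q(1+k)}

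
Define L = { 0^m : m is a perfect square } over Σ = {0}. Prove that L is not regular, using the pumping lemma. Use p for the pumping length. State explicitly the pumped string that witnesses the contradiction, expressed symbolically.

0^{p²+k}

Assume L is regular; let p be its pumping constant.
Take w = 0^{p²} ∈ L with |w| = p² ≥ p.
Write w = xyz as guaranteed by the lemma, with |xy| ≤ p and |y| ≥ 1.
Then y = 0^k for some k with 1 ≤ k ≤ p.
Pump with i = 2: xy^2z = 0^{p²+k}. Since 1 ≤ k ≤ p, p² < p²+k ≤ p²+p < (p+1)², so p²+k lies strictly between consecutive squares and is not a perfect square. So xy^2z ∉ L.
Contradiction. Therefore L is not regular.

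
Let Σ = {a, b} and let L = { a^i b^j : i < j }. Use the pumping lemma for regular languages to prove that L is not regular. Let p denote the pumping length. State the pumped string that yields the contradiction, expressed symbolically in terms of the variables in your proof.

a^{p+k} b^{p+1}

Assume L is regular. Let p be the pumping length given by the pumping lemma.
Choose w = a^p b^{p+1} ∈ L, with |w| = 2p+1 ≥ p.
By the pumping lemma, w = xyz with |xy| ≤ p and y is nonempty.
Because |xy| ≤ p and w begins with p copies of a, we have y = a^k with 1 ≤ k ≤ p.
Consider xy^2z = a^{p+k} b^{p+1}. Since k ≥ 1, the a-count p+k is at least p+1, so i < j fails; thus xy^2z ∉ L.
This contradicts the pumping lemma, so L is not regular.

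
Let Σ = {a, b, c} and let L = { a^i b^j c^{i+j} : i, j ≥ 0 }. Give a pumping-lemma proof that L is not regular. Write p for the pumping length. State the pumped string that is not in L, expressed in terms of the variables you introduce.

a^{p+k} b^p c^{2p}

Toward a contradiction, assume L is regular with pumping length p.
Take w = a^p b^p c^{2p} ∈ L (with i=j=p, i+j=2p), |w| = 4p ≥ p.
The pumping lemma gives a decomposition w = xyz where |xy| ≤ p and |y| ≥ 1.
Because |xy| ≤ p and w begins with p copies of a, we have y = a^k with 1 ≤ k ≤ p.
Consider xy^2z = a^{p+k} b^p c^{2p}. Now the a- and b-counts sum to 2p+k, but the c-count is 2p ≠ 2p+k. So xy^2z ∉ L.
Contradiction. Therefore L is not regular.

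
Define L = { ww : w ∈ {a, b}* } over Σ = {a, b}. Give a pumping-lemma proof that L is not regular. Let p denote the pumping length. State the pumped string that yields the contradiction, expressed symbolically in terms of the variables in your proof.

Suppose for contradiction that L is regular, and let p be the pumping length.
Take w = a^p b^p a^p b^p = uu where u = a^pb^p; then w ∈ L and |w| = 4p ≥ p.
By the pumping lemma, w = xyz with |xy| ≤ p and |y| ≥ 1.
Since the first p symbols of w are all a's and |xy| ≤ p, y lies entirely in the leading a-block: y = a^k for some k with 1 ≤ k ≤ p.
Pump with i = 2: xy^2z = a^{p+k} b^p a^p b^p, of length 4p+k. Suppose this equals vv. The string starts with a and ends with b, so v does too; thus the boundary between the two copies of v is a b→a transition. There is exactly one such transition, at position 2p+k, so |v| = 2p+k and |vv| = 4p+2k ≠ 4p+k since k ≥ 1. So xy^2z ∉ L.
This contradicts the pumping lemma, so L is not regular.

a^{p+k} b^p a^p b^p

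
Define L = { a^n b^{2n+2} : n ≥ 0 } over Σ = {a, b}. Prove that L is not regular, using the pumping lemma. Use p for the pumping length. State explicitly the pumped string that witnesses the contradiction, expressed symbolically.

Assume L is regular. Let p be the pumping length given by the pumping lemma.
Take w = a^p b^{2p+2}. Then w ∈ L and |w| = 3p+2 ≥ p.
Write w = xyz as guaranteed by the lemma, with |xy| ≤ p and y is nonempty.
Since the first p symbols of w are all a's and |xy| ≤ p, y lies entirely in the leading a-block: y = a^k for some k with 1 ≤ k ≤ p.
Pump with i = 2: xy^2z = a^{p+k} b^{2p+2}. For this to lie in L we would need 2p+2 = 2(p+k)+2, which forces k = 0. But k ≥ 1, so xy^2z ∉ L.
Contradiction. Therefore L is not regular.

a^{p+k} b^{2p+2}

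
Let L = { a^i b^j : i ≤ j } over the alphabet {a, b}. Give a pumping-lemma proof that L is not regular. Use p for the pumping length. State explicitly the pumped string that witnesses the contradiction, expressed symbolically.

Suppose for contradiction that L is regular, and let p be the pumping length.
Choose w = a^p b^p ∈ L, with |w| = 2p ≥ p.
The pumping lemma gives a decomposition w = xyz where |xy| ≤ p and y is nonempty.
Since the first p symbols of w are all a's and |xy| ≤ p, y lies entirely in the leading a-block: y = a^k for some k with 1 ≤ k ≤ p.
Consider xy^2z = a^{p+k} b^p. Since k ≥ 1, the a-count p+k exceeds the b-count p, so i ≤ j fails; thus xy^2z ∉ L.
This contradicts the pumping lemma, so L is not regular.

a^{p+k} b^p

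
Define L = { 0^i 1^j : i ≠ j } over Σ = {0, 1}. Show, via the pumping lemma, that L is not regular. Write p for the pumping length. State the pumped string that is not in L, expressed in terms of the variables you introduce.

Suppose for contradiction that L is regular, and let p be the pumping length.
Choose w = 0^p 1^{p+p!}. Since p ≠ p+p!, w ∈ L; and |w| ≥ p.
Write w = xyz as guaranteed by the lemma, with |xy| ≤ p and y is nonempty.
Since the first p symbols of w are all 0's and |xy| ≤ p, y lies entirely in the leading 0-block: y = 0^k for some k with 1 ≤ k ≤ p.
Since 1 ≤ k ≤ p, k divides p!; set t = 1 + p!/k. Then xy^t z has p + (p!/k)·k = p + p! copies of 0. Now the 0-count equals the 1-count, so i ≠ j fails. So xy^t z = 0^{p+p!} 1^{p+p!} ∉ L.
This contradicts the pumping lemma, so L is not regular.

0^{p+p!} 1^{p+p!}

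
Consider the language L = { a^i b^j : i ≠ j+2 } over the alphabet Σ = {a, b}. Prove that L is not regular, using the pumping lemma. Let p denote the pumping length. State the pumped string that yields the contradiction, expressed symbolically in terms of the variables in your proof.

Assume L is regular; let p be its pumping constant.
Choose w = a^p b^{p+p!-2}. Since p ≠ (p+p!-2)+2 = p+p!, w ∈ L; and |w| ≥ p.
By the pumping lemma, w = xyz with |xy| ≤ p and |y| > 0.
Since the first p symbols of w are all a's and |xy| ≤ p, y lies entirely in the leading a-block: y = a^k for some k with 1 ≤ k ≤ p.
Since 1 ≤ k ≤ p, k divides p!; set t = 1 + p!/k. Then xy^t z has p + (p!/k)·k = p + p! copies of a. Now the a-count is p+p! and (b-count)+2 = (p+p!-2)+2 = p+p!, so i ≠ j+2 fails. So xy^t z = a^{p+p!} b^{p+p!-2} ∉ L.
This is a contradiction; hence L is not regular.

a^{p+p!} b^{p+p!-2}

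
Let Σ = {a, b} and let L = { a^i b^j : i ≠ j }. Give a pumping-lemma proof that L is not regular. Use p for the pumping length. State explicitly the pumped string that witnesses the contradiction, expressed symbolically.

Assume L is regular; let p be its pumping constant.
Choose w = a^p b^{p+p!}. Since p ≠ p+p!, w ∈ L; and |w| ≥ p.
The pumping lemma gives a decomposition w = xyz where |xy| ≤ p and y is nonempty.
The first p characters of w are a's, so xy (and hence y) consists only of a's. Write y = a^k, 1 ≤ k ≤ p.
Since 1 ≤ k ≤ p, k divides p!; set t = 1 + p!/k. Then xy^t z has p + (p!/k)·k = p + p! copies of a. Now the a-count equals the b-count, so i ≠ j fails. So xy^t z = a^{p+p!} b^{p+p!} ∉ L.
This contradicts the pumping lemma, so L is not regular.

a^{p+p!} b^{p+p!}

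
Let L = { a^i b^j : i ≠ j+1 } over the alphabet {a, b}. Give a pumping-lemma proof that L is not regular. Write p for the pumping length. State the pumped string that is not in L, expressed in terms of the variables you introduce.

a^{p+p!} b^{p+p!-1}

Toward a contradiction, assume L is regular with pumping length p.
Choose w = a^p b^{p+p!-1}. Since p ≠ (p+p!-1)+1 = p+p!, w ∈ L; and |w| ≥ p.
Write w = xyz as guaranteed by the lemma, with |xy| ≤ p and |y| > 0.
Because |xy| ≤ p and w begins with p copies of a, we have y = a^k with 1 ≤ k ≤ p.
Since 1 ≤ k ≤ p, k divides p!; set t = 1 + p!/k. Then xy^t z has p + (p!/k)·k = p + p! copies of a. Now the a-count is p+p! and (b-count)+1 = (p+p!-1)+1 = p+p!, so i ≠ j+1 fails. So xy^t z = a^{p+p!} b^{p+p!-1} ∉ L.
Contradiction. Therefore L is not regular.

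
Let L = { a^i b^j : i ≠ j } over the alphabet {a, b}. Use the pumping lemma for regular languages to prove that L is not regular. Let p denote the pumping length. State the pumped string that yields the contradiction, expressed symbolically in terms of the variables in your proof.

Assume L is regular; let p be its pumping constant.
Choose w = a^p b^{p+p!}. Since p ≠ p+p!, w ∈ L; and |w| ≥ p.
The pumping lemma gives a decomposition w = xyz where |xy| ≤ p and |y| > 0.
Because |xy| ≤ p and w begins with p copies of a, we have y = a^k with 1 ≤ k ≤ p.
Since 1 ≤ k ≤ p, k divides p!; set t = 1 + p!/k. Then xy^t z has p + (p!/k)·k = p + p! copies of a. Now the a-count equals the b-count, so i ≠ j fails. So xy^t z = a^{p+p!} b^{p+p!} ∉ L.
Contradiction. Therefore L is not regular.

a^{p+p!} b^{p+p!}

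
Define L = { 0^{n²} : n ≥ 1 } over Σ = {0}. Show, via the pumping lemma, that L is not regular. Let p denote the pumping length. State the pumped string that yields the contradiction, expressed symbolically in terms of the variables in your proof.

0^{p²+k}

Assume L is regular; let p be its pumping constant.
Take w = 0^{p²} ∈ L with |w| = p² ≥ p.
Write w = xyz as guaranteed by the lemma, with |xy| ≤ p and |y| > 0.
Then y = 0^k for some k with 1 ≤ k ≤ p.
Pump with i = 2: xy^2z = 0^{p²+k}. Since 1 ≤ k ≤ p, p² < p²+k ≤ p²+p < (p+1)², so p²+k lies strictly between consecutive squares and is not a perfect square. So xy^2z ∉ L.
This contradicts the pumping lemma, so L is not regular.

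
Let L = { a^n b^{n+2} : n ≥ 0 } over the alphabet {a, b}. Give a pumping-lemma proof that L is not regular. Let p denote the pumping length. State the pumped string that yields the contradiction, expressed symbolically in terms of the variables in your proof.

a^{p+k} b^{p+2}

Suppose for contradiction that L is regular, and let p be the pumping length.
Let w = a^p b^{p+2} ∈ L; note |w| = 2p+2 ≥ p.
Write w = xyz as guaranteed by the lemma, with |xy| ≤ p and |y| ≥ 1.
Since the first p symbols of w are all a's and |xy| ≤ p, y lies entirely in the leading a-block: y = a^k for some k with 1 ≤ k ≤ p.
Pump with i = 2: xy^2z = a^{p+k} b^{p+2}. For this to lie in L we would need p+2 = (p+k)+2, which forces k = 0. But k ≥ 1, so xy^2z ∉ L.
This is a contradiction; hence L is not regular.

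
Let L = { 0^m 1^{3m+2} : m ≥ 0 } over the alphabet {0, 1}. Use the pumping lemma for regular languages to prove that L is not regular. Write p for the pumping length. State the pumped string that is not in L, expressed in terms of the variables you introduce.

0^{p+k} 1^{3p+2}

Assume L is regular. Let p be the pumping length given by the pumping lemma.
Take w = 0^p 1^{3p+2}. Then w ∈ L and |w| = 4p+2 ≥ p.
By the pumping lemma, w = xyz with |xy| ≤ p and y is nonempty.
Since the first p symbols of w are all 0's and |xy| ≤ p, y lies entirely in the leading 0-block: y = 0^k for some k with 1 ≤ k ≤ p.
Pump with i = 2: xy^2z = 0^{p+k} 1^{3p+2}. For this to lie in L we would need 3p+2 = 3(p+k)+2, which forces k = 0. But k ≥ 1, so xy^2z ∉ L.
Contradiction. Therefore L is not regular.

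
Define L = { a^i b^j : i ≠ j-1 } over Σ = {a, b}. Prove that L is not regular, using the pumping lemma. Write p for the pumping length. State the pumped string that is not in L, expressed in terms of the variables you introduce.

a^{p+p!} b^{p+p!+1}

Toward a contradiction, assume L is regular with pumping length p.
Choose w = a^p b^{p+p!+1}. Since p ≠ (p+p!+1)-1 = p+p!, w ∈ L; and |w| ≥ p.
Write w = xyz as guaranteed by the lemma, with |xy| ≤ p and y is nonempty.
Because |xy| ≤ p and w begins with p copies of a, we have y = a^k with 1 ≤ k ≤ p.
Since 1 ≤ k ≤ p, k divides p!; set t = 1 + p!/k. Then xy^t z has p + (p!/k)·k = p + p! copies of a. Now the a-count is p+p! and (b-count)-1 = (p+p!+1)-1 = p+p!, so i ≠ j-1 fails. So xy^t z = a^{p+p!} b^{p+p!+1} ∉ L.
This contradicts the pumping lemma, so L is not regular.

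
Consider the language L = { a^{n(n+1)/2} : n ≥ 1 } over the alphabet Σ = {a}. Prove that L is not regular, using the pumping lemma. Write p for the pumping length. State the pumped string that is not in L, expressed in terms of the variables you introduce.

a^{p(p+1)/2+k}

Toward a contradiction, assume L is regular with pumping length p.
Take w = a^{p(p+1)/2} ∈ L with |w| = p(p+1)/2 ≥ p.
Write w = xyz as guaranteed by the lemma, with |xy| ≤ p and |y| ≥ 1.
Then y = a^k for some k with 1 ≤ k ≤ p.
Pump with i = 2: xy^2z = a^{p(p+1)/2+k}. Since 1 ≤ k ≤ p, p(p+1)/2 < p(p+1)/2+k ≤ p(p+1)/2+p < (p+1)(p+2)/2, so p(p+1)/2+k is strictly between consecutive triangular numbers. So xy^2z ∉ L.
Contradiction. Therefore L is not regular.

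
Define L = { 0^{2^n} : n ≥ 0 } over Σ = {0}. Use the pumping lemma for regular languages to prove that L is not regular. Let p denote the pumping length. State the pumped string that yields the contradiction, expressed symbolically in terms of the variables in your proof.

Assume L is regular. Let p be the pumping length given by the pumping lemma.
Take w = 0^{2^p} ∈ L with |w| = 2^p ≥ p.
Write w = xyz as guaranteed by the lemma, with |xy| ≤ p and y is nonempty.
Then y = 0^k for some k with 1 ≤ k ≤ p.
Pump with i = 2: xy^2z = 0^{2^p+k}. Since 1 ≤ k ≤ p < 2^p, we have 2^p < 2^p+k < 2^{p+1}, so 2^p+k is not a power of 2. So xy^2z ∉ L.
This contradicts the pumping lemma, so L is not regular.

0^{2^p+k}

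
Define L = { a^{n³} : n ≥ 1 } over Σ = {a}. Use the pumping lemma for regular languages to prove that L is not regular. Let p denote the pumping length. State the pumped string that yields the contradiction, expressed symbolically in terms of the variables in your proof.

Assume L is regular; let p be its pumping constant.
Take w = a^{p³} ∈ L with |w| = p³ ≥ p.
Write w = xyz as guaranteed by the lemma, with |xy| ≤ p and |y| > 0.
Then y = a^k for some k with 1 ≤ k ≤ p.
Pump with i = 2: xy^2z = a^{p³+k}. Since 1 ≤ k ≤ p, p³ < p³+k ≤ p³+p < p³+3p²+3p+1 = (p+1)³, so p³+k is not a perfect cube. So xy^2z ∉ L.
Contradiction. Therefore L is not regular.

a^{p³+k}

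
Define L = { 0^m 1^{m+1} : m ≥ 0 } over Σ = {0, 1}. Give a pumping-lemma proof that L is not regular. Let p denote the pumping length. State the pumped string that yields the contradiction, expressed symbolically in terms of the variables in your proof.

Assume L is regular; let p be its pumping constant.
Let w = 0^p 1^{p+1} ∈ L; note |w| = 2p+1 ≥ p.
The pumping lemma gives a decomposition w = xyz where |xy| ≤ p and |y| > 0.
Because |xy| ≤ p and w begins with p copies of 0, we have y = 0^k with 1 ≤ k ≤ p.
Pump with i = 2: xy^2z = 0^{p+k} 1^{p+1}. For this to lie in L we would need p+1 = (p+k)+1, which forces k = 0. But k ≥ 1, so xy^2z ∉ L.
Contradiction. Therefore L is not regular.

0^{p+k} 1^{p+1}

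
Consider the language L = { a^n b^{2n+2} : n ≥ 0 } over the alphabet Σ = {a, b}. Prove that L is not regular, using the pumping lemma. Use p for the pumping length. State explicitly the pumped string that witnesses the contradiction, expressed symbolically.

Assume L is regular; let p be its pumping constant.
Let w = a^p b^{2p+2} ∈ L; note |w| = 3p+2 ≥ p.
The pumping lemma gives a decomposition w = xyz where |xy| ≤ p and |y| > 0.
Because |xy| ≤ p and w begins with p copies of a, we have y = a^k with 1 ≤ k ≤ p.
Pump with i = 2: xy^2z = a^{p+k} b^{2p+2}. For this to lie in L we would need 2p+2 = 2(p+k)+2, which forces k = 0. But k ≥ 1, so xy^2z ∉ L.
This is a contradiction; hence L is not regular.

a^{p+k} b^{2p+2}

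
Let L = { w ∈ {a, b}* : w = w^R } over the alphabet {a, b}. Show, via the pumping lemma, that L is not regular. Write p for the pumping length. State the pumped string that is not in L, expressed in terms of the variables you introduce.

a^{p+k} b a^p

Toward a contradiction, assume L is regular with pumping length p.
Take w = a^p b a^p, a palindrome of length 2p+1 ≥ p.
Write w = xyz as guaranteed by the lemma, with |xy| ≤ p and |y| ≥ 1.
The first p characters of w are a's, so xy (and hence y) consists only of a's. Write y = a^k, 1 ≤ k ≤ p.
Pump with i = 2: xy^2z = a^{p+k} b a^p. Its reverse is a^p b a^{p+k}, which differs from xy^2z since k ≥ 1. So xy^2z is not a palindrome and xy^2z ∉ L.
Contradiction. Therefore L is not regular.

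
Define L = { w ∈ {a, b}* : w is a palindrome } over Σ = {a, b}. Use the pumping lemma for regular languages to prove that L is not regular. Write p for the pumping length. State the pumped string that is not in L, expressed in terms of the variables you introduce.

Assume L is regular; let p be its pumping constant.
Take w = a^p b a^p, a palindrome of length 2p+1 ≥ p.
Write w = xyz as guaranteed by the lemma, with |xy| ≤ p and |y| ≥ 1.
The first p characters of w are a's, so xy (and hence y) consists only of a's. Write y = a^k, 1 ≤ k ≤ p.
Pump with i = 2: xy^2z = a^{p+k} b a^p. Its reverse is a^p b a^{p+k}, which differs from xy^2z since k ≥ 1. So xy^2z is not a palindrome and xy^2z ∉ L.
Contradiction. Therefore L is not regular.

a^{p+k} b a^p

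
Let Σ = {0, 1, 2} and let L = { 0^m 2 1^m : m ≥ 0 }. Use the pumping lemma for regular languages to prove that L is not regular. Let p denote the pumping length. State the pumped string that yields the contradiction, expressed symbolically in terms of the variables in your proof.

0^{p+k} 2 1^p

Suppose for contradiction that L is regular, and let p be the pumping length.
Take w = 0^p 2 1^p ∈ L with |w| = 2p+1 ≥ p.
By the pumping lemma, w = xyz with |xy| ≤ p and y is nonempty.
Since the first p symbols of w are all 0's and |xy| ≤ p, y lies entirely in the leading 0-block: y = 0^k for some k with 1 ≤ k ≤ p.
Pump with i = 2: xy^2z = 0^{p+k} 2 1^p, which would require p+k = p. But k ≥ 1, so xy^2z ∉ L.
This is a contradiction; hence L is not regular.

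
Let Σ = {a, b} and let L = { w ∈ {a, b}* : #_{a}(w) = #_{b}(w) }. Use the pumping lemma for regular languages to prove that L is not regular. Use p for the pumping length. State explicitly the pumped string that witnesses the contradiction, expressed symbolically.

Suppose for contradiction that L is regular, and let p be the pumping length.
Choose w = a^p b^p ∈ L with |w| = 2p ≥ p.
Write w = xyz as guaranteed by the lemma, with |xy| ≤ p and y is nonempty.
Since the first p symbols of w are all a's and |xy| ≤ p, y lies entirely in the leading a-block: y = a^k for some k with 1 ≤ k ≤ p.
Pump with i = 2: xy^2z = a^{p+k} b^p has p+k occurrences of a but only p of b. Since k ≥ 1 the counts differ, so xy^2z ∉ L.
This contradicts the pumping lemma, so L is not regular.

a^{p+k} b^p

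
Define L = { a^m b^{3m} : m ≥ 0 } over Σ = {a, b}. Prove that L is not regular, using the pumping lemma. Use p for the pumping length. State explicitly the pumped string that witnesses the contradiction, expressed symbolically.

a^{p+k} b^{3p}

Toward a contradiction, assume L is regular with pumping length p.
Let w = a^p b^{3p} ∈ L; note |w| = 4p ≥ p.
Write w = xyz as guaranteed by the lemma, with |xy| ≤ p and y is nonempty.
Because |xy| ≤ p and w begins with p copies of a, we have y = a^k with 1 ≤ k ≤ p.
Pump with i = 2: xy^2z = a^{p+k} b^{3p}. For this to lie in L we would need 3p = 3(p+k), which forces k = 0. But k ≥ 1, so xy^2z ∉ L.
Contradiction. Therefore L is not regular.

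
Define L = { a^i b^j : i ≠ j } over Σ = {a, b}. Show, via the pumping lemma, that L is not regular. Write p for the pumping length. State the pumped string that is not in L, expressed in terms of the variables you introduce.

a^{p+p!} b^{p+p!}

Assume L is regular. Let p be the pumping length given by the pumping lemma.
Choose w = a^p b^{p+p!}. Since p ≠ p+p!, w ∈ L; and |w| ≥ p.
The pumping lemma gives a decomposition w = xyz where |xy| ≤ p and |y| > 0.
Since the first p symbols of w are all a's and |xy| ≤ p, y lies entirely in the leading a-block: y = a^k for some k with 1 ≤ k ≤ p.
Since 1 ≤ k ≤ p, k divides p!; set t = 1 + p!/k. Then xy^t z has p + (p!/k)·k = p + p! copies of a. Now the a-count equals the b-count, so i ≠ j fails. So xy^t z = a^{p+p!} b^{p+p!} ∉ L.
Contradiction. Therefore L is not regular.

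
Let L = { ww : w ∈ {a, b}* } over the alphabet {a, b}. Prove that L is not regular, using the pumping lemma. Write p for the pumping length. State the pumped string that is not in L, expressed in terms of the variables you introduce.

a^{p+k} b^p a^p b^p

Suppose for contradiction that L is regular, and let p be the pumping length.
Take w = a^p b^p a^p b^p = uu where u = a^pb^p; then w ∈ L and |w| = 4p ≥ p.
By the pumping lemma, w = xyz with |xy| ≤ p and |y| > 0.
Since the first p symbols of w are all a's and |xy| ≤ p, y lies entirely in the leading a-block: y = a^k for some k with 1 ≤ k ≤ p.
Pump with i = 2: xy^2z = a^{p+k} b^p a^p b^p, of length 4p+k. Suppose this equals vv. The string starts with a and ends with b, so v does too; thus the boundary between the two copies of v is a b→a transition. There is exactly one such transition, at position 2p+k, so |v| = 2p+k and |vv| = 4p+2k ≠ 4p+k since k ≥ 1. So xy^2z ∉ L.
This contradicts the pumping lemma, so L is not regular.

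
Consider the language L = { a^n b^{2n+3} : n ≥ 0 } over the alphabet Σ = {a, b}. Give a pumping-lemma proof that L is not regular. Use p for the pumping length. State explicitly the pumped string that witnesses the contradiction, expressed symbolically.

Suppose for contradiction that L is regular, and let p be the pumping length.
Let w = a^p b^{2p+3} ∈ L; note |w| = 3p+3 ≥ p.
By the pumping lemma, w = xyz with |xy| ≤ p and |y| ≥ 1.
Because |xy| ≤ p and w begins with p copies of a, we have y = a^k with 1 ≤ k ≤ p.
Pump with i = 2: xy^2z = a^{p+k} b^{2p+3}. For this to lie in L we would need 2p+3 = 2(p+k)+3, which forces k = 0. But k ≥ 1, so xy^2z ∉ L.
This contradicts the pumping lemma, so L is not regular.

a^{p+k} b^{2p+3}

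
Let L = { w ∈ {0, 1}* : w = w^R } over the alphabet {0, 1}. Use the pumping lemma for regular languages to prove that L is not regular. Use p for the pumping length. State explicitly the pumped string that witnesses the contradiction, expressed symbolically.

Assume L is regular. Let p be the pumping length given by the pumping lemma.
Take w = 0^p 1 0^p, a palindrome of length 2p+1 ≥ p.
The pumping lemma gives a decomposition w = xyz where |xy| ≤ p and |y| > 0.
Since the first p symbols of w are all 0's and |xy| ≤ p, y lies entirely in the leading 0-block: y = 0^k for some k with 1 ≤ k ≤ p.
Pump with i = 2: xy^2z = 0^{p+k} 1 0^p. Its reverse is 0^p 1 0^{p+k}, which differs from xy^2z since k ≥ 1. So xy^2z is not a palindrome and xy^2z ∉ L.
This is a contradiction; hence L is not regular.

0^{p+k} 1 0^p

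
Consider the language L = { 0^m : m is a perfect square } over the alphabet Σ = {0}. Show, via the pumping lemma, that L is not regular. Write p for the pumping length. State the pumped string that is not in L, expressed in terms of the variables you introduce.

Suppose for contradiction that L is regular, and let p be the pumping length.
Take w = 0^{p²} ∈ L with |w| = p² ≥ p.
The pumping lemma gives a decomposition w = xyz where |xy| ≤ p and y is nonempty.
Then y = 0^k for some k with 1 ≤ k ≤ p.
Pump with i = 2: xy^2z = 0^{p²+k}. Since 1 ≤ k ≤ p, p² < p²+k ≤ p²+p < (p+1)², so p²+k lies strictly between consecutive squares and is not a perfect square. So xy^2z ∉ L.
This is a contradiction; hence L is not regular.

0^{p²+k}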